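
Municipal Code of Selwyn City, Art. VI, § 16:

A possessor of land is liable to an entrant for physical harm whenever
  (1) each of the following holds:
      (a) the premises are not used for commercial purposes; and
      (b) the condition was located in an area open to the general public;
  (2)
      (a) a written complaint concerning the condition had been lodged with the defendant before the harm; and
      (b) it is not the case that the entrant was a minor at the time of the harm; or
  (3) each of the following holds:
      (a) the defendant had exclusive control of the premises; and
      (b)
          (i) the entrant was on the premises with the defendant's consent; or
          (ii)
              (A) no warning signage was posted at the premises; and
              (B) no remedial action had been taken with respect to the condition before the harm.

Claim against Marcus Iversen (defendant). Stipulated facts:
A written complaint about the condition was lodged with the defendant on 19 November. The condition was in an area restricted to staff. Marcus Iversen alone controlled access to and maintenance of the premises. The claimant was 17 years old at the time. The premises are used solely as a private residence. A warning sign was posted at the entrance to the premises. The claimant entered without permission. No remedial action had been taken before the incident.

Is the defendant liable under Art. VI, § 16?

No — not liable.

(a) not (commercial use) — met.
(b) public area — not met.
(1): T AND F → false.
(a) complaint lodged — met.
(b) not (entrant a minor) — not satisfied.
(2): T AND F → false.
(a) exclusive control — satisfied.
(i) consent to enter — not satisfied.
(A) no signage posted — not satisfied.
(B) no remedial action — satisfied.
So (ii) is not satisfied (F AND T).
So (b) is not satisfied (F OR F).
(3) = T AND F = false.
Overall = F OR F OR F = false.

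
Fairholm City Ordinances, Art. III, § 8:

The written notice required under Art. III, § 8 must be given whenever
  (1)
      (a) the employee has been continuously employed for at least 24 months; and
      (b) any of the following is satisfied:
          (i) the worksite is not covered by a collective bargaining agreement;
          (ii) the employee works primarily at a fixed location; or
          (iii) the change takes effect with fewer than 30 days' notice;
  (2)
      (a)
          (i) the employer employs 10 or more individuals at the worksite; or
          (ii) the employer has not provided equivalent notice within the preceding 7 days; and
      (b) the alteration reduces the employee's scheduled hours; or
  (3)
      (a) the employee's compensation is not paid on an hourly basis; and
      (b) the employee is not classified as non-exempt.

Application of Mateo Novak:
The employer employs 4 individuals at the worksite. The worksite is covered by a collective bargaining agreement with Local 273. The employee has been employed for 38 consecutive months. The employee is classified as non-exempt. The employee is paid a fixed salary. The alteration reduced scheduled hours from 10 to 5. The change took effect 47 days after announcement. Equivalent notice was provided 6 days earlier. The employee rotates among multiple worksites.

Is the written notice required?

No — not required.

(a) tenure ≥ 24 mo. — holds.
(i) no CBA — not met.
(ii) fixed location — not satisfied.
(iii) < 30 days' notice — not met.
(b) = F OR F OR F = false.
So (1) is not satisfied (T AND F).
(i) ≥ 10 at site — not met.
(ii) no recent notice — not met.
(a): F OR F → false.
(b) hours reduced — met.
So (2) is not satisfied (F AND T).
(a) not (hourly-paid) — met.
(b) not (non-exempt) — not satisfied.
(3) = T AND F = false.
Overall: F OR F OR F → false.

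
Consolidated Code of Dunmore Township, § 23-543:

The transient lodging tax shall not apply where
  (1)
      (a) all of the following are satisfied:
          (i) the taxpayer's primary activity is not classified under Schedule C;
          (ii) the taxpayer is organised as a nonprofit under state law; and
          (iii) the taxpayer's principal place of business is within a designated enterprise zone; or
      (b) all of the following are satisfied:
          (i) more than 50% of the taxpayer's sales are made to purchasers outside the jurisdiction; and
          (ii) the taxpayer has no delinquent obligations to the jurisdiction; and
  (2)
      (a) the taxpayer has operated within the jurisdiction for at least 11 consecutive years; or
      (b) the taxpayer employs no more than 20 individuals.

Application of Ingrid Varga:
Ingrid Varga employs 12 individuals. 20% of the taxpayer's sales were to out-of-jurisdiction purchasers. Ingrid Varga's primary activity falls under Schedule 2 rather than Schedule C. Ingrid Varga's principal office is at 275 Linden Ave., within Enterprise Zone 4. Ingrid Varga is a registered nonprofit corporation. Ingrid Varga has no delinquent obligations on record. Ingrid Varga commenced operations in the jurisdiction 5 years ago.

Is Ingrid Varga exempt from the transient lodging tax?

Yes — exempt.

(i) not (Schedule C activity) — satisfied.
(ii) nonprofit — satisfied.
(iii) in enterprise zone — satisfied.
(a) = T AND T AND T = true.
(i) >50% out-of-jur. sales — not met.
(ii) no delinquency — holds.
(b): F AND T → false.
(1): T OR F → true.
(a) ≥ 11 yrs in jurisdiction — fails.
(b) ≤ 20 employees — holds.
(2) = F OR T = true.
Overall = T AND T = true.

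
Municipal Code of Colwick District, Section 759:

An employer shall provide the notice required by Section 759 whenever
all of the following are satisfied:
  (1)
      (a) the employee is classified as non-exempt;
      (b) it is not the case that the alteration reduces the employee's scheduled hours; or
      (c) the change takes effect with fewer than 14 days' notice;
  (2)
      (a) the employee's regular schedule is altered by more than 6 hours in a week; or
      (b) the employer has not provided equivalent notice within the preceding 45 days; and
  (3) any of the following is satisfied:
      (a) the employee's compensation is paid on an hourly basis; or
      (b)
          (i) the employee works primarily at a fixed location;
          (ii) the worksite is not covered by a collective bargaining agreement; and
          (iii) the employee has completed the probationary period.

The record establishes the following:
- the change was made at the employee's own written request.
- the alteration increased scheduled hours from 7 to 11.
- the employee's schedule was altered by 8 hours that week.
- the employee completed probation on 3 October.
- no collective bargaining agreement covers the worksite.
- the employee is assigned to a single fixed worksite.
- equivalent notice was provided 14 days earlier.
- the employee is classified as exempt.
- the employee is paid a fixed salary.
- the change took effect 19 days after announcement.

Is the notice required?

Yes — required.

(a) non-exempt — not satisfied.
(b) not (hours reduced) — met.
(c) < 14 days' notice — not met.
(1): F OR T OR F → true.
(a) schedule shift > 6h — met.
(b) no recent notice — not satisfied.
(2) = T OR F = true.
(a) hourly-paid — not met.
(i) fixed location — met.
(ii) no CBA — satisfied.
(iii) past probation — satisfied.
(b) = T AND T AND T = true.
So (3) is satisfied (F OR T).
Overall = T AND T AND T = true.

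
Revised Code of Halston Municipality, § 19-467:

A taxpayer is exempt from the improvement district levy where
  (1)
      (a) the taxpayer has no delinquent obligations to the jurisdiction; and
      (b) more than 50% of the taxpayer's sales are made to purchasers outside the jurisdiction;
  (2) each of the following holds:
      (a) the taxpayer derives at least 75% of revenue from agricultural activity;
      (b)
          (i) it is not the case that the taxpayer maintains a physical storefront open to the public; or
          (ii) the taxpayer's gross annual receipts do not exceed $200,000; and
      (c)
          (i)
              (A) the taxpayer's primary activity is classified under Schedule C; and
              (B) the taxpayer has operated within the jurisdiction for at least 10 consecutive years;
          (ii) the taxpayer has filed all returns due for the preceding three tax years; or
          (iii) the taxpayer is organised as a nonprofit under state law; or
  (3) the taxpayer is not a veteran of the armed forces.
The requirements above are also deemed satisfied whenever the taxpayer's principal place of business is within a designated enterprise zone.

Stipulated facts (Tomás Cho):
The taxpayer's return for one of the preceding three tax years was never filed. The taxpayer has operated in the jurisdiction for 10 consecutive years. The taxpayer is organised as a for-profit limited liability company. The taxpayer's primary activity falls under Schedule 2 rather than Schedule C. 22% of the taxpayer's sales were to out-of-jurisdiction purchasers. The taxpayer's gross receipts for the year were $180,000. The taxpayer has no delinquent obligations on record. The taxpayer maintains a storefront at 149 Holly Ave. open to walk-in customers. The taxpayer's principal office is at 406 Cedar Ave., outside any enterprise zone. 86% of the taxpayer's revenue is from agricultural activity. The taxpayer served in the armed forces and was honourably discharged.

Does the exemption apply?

(a) no delinquency — holds.
(b) >50% out-of-jur. sales — fails.
(1) = T AND F = false.
(a) ≥75% agricultural — holds.
(i) not (has storefront) — not met.
(ii) receipts ≤ $200,000 — holds.
So (b) is satisfied (F OR T).
(A) Schedule C activity — not met.
(B) ≥ 10 yrs in jurisdiction — met.
(i): F AND T → false.
(ii) returns current — not met.
(iii) nonprofit — fails.
(c): F OR F OR F → false.
So (2) is not satisfied (T AND T AND F).
(3) not (veteran) — not satisfied.
Overall = F OR F OR F = false.
Exception (in enterprise zone) — not satisfied.
Result: main false OR exception false → false.

No — not exempt.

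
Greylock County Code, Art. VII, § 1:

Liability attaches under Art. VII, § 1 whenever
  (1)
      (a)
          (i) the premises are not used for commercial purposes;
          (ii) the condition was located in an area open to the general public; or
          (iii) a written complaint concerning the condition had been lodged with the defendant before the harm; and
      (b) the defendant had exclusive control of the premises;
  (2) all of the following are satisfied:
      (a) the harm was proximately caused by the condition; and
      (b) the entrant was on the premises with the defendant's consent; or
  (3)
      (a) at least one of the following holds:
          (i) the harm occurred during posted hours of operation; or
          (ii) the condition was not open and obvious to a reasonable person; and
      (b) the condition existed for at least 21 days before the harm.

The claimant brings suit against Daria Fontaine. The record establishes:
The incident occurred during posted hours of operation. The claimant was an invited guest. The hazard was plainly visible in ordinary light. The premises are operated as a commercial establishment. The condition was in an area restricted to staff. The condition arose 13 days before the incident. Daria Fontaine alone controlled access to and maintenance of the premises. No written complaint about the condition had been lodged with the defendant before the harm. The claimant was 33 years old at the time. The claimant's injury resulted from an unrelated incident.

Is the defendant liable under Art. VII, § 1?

(i) not (commercial use) — not satisfied.
(ii) public area — fails.
(iii) complaint lodged — fails.
(a) = F OR F OR F = false.
(b) exclusive control — holds.
(1) = F AND T = false.
(a) proximate cause — not met.
(b) consent to enter — met.
(2) = F AND T = false.
(i) during posted hours — met.
(ii) not open/obvious — not met.
(a) = T OR F = true.
(b) condition ≥21 days old — fails.
(3) = T AND F = false.
Overall = F OR F OR F = false.

No — not liable.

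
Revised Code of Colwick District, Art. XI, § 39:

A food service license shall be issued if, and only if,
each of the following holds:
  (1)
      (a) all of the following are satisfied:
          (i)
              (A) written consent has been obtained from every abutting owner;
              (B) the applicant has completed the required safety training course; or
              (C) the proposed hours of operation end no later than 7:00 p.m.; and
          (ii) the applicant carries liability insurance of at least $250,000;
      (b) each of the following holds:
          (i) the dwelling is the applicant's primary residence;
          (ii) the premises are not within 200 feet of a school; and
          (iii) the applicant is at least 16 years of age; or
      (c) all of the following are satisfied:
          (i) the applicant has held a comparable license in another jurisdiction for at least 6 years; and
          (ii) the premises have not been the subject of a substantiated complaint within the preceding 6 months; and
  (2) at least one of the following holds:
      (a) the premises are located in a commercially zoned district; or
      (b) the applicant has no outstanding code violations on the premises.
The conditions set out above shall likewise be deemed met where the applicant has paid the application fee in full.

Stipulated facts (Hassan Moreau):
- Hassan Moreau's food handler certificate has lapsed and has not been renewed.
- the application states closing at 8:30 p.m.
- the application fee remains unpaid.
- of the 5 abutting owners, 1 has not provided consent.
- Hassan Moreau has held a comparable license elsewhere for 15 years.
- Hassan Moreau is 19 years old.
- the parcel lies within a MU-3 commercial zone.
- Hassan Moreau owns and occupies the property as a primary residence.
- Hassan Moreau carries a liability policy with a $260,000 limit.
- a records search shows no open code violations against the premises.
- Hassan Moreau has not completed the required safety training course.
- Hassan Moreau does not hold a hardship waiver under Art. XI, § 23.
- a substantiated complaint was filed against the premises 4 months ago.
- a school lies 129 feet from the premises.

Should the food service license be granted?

(A) all abutters consent — fails.
(B) safety training — not met.
(C) closes by 7 p.m. — not satisfied.
So (i) is not satisfied (F OR F OR F).
(ii) insurance ≥ $250,000 — met.
(a) = F AND T = false.
(i) primary residence — satisfied.
(ii) ≥200 ft from school — fails.
(iii) age ≥ 16 — holds.
So (b) is not satisfied (T AND F AND T).
(i) prior license ≥ 6 yr — satisfied.
(ii) no complaint in 6 mo. — fails.
(c) = T AND F = false.
So (1) is not satisfied (F OR F OR F).
(a) commercially zoned — holds.
(b) no code violations — met.
(2) = T OR T = true.
Overall: F AND T → false.
Exception (fee paid) — not satisfied.
Result: main false OR exception false → false.

No — denied.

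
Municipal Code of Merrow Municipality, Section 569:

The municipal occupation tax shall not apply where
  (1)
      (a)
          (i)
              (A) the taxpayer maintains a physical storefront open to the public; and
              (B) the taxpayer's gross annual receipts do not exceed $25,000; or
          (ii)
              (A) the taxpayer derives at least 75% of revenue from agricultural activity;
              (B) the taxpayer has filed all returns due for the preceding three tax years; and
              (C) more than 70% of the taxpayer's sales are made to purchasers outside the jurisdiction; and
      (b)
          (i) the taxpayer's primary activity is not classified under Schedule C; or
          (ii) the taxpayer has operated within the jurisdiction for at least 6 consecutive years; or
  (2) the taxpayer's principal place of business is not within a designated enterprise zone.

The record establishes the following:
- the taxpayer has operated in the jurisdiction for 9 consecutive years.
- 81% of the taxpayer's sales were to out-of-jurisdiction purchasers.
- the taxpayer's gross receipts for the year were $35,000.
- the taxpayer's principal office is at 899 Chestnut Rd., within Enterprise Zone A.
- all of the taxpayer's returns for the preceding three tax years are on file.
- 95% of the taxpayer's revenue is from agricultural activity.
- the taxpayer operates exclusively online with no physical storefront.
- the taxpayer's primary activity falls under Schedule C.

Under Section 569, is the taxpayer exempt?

Yes — exempt.

(A) has storefront — not satisfied.
(B) receipts ≤ $25,000 — fails.
So (i) is not satisfied (F AND F).
(A) ≥75% agricultural — satisfied.
(B) returns current — met.
(C) >70% out-of-jur. sales — holds.
(ii): T AND T AND T → true.
(a) = F OR T = true.
(i) not (Schedule C activity) — not satisfied.
(ii) ≥ 6 yrs in jurisdiction — satisfied.
(b) = F OR T = true.
(1) = T AND T = true.
(2) not (in enterprise zone) — not satisfied.
Overall: T OR F → true.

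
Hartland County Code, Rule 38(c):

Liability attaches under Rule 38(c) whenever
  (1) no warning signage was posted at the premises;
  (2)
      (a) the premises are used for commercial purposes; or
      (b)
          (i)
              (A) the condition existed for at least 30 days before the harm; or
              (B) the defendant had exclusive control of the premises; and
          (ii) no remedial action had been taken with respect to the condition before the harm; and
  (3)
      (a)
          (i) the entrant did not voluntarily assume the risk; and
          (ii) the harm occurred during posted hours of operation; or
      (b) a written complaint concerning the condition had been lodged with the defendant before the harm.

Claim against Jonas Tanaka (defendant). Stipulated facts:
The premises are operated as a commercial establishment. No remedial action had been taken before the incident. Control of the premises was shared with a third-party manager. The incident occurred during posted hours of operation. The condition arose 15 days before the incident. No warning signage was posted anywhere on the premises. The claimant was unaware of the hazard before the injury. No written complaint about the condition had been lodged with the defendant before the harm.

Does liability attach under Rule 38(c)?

Yes — liable.

(1) no signage posted — satisfied.
(a) commercial use — satisfied.
(A) condition ≥30 days old — fails.
(B) exclusive control — fails.
(i): F OR F → false.
(ii) no remedial action — satisfied.
(b): F AND T → false.
(2) = T OR F = true.
(i) no assumed risk — holds.
(ii) during posted hours — holds.
(a) = T AND T = true.
(b) complaint lodged — fails.
(3) = T OR F = true.
Overall = T AND T AND T = true.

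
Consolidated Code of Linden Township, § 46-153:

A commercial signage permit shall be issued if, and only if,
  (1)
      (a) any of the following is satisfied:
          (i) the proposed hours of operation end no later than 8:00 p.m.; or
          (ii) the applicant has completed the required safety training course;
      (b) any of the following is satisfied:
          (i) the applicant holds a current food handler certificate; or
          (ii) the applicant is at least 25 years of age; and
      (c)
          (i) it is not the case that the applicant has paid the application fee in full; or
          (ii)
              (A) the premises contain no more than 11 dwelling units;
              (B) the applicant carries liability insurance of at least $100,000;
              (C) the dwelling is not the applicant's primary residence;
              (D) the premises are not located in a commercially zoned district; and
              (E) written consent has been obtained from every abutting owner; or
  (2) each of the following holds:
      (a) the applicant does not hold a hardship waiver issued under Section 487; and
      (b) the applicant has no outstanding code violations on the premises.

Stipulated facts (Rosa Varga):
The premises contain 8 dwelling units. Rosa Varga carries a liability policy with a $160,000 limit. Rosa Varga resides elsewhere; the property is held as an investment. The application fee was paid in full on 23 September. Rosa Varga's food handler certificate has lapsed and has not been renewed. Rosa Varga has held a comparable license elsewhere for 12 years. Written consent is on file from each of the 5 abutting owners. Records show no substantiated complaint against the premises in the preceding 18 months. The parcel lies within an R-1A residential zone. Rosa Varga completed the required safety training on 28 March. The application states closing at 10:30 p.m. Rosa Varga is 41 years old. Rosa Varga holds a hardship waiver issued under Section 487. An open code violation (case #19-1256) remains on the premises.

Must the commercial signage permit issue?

(i) closes by 8 p.m. — fails.
(ii) safety training — met.
(a): F OR T → true.
(i) food handler cert. — fails.
(ii) age ≥ 25 — holds.
So (b) is satisfied (F OR T).
(i) not (fee paid) — not satisfied.
(A) ≤ 11 units — satisfied.
(B) insurance ≥ $100,000 — holds.
(C) not (primary residence) — met.
(D) not (commercially zoned) — satisfied.
(E) all abutters consent — satisfied.
(ii) = T AND T AND T AND T AND T = true.
So (c) is satisfied (F OR T).
So (1) is satisfied (T AND T AND T).
(a) not (hardship waiver) — not met.
(b) no code violations — not met.
So (2) is not satisfied (F AND F).
So Overall is satisfied (T OR F).

Yes — granted.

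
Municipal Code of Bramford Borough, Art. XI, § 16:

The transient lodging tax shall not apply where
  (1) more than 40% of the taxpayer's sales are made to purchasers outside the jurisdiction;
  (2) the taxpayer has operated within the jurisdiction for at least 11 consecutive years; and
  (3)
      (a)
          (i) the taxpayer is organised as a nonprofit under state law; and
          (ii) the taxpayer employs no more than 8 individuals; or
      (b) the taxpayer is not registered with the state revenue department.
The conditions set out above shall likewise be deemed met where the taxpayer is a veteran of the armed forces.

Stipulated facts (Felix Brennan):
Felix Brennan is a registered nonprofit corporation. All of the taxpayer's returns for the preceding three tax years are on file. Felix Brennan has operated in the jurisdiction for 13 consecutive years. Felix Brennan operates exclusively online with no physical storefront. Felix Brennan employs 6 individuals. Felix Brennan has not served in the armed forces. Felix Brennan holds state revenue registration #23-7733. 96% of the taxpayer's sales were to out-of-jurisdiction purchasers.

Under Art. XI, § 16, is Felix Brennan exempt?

(1) >40% out-of-jur. sales — met.
(2) ≥ 11 yrs in jurisdiction — met.
(i) nonprofit — satisfied.
(ii) ≤ 8 employees — holds.
(a) = T AND T = true.
(b) not (state-registered) — not satisfied.
So (3) is satisfied (T OR F).
So Overall is satisfied (T AND T AND T).
Exception (veteran) — not satisfied.
Result: main true OR exception false → true.

Yes — exempt.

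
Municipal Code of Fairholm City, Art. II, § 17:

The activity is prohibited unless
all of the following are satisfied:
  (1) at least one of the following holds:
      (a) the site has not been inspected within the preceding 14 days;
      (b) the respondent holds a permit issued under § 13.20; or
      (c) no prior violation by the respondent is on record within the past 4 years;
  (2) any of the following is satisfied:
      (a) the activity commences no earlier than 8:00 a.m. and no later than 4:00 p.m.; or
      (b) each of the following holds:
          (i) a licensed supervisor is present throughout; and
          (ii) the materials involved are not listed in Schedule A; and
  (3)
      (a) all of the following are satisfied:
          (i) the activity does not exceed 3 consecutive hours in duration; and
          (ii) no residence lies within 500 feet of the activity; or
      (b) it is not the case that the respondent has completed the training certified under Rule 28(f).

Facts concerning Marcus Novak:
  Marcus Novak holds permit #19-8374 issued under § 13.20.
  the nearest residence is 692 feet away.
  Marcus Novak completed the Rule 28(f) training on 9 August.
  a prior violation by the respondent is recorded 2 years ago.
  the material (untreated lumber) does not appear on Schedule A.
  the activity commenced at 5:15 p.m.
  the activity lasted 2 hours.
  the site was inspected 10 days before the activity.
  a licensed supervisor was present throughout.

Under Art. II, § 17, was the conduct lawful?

Yes — lawful.

(a) not (site inspected) — not met.
(b) holds permit — holds.
(c) no prior violation — not met.
So (1) is satisfied (F OR T OR F).
(a) start within hours — fails.
(i) supervisor present — met.
(ii) not (Schedule A material) — met.
So (b) is satisfied (T AND T).
(2): F OR T → true.
(i) ≤ 3 hrs duration — satisfied.
(ii) no residence in 500 ft — met.
So (a) is satisfied (T AND T).
(b) not (training certified) — not met.
So (3) is satisfied (T OR F).
Overall = T AND T AND T = true.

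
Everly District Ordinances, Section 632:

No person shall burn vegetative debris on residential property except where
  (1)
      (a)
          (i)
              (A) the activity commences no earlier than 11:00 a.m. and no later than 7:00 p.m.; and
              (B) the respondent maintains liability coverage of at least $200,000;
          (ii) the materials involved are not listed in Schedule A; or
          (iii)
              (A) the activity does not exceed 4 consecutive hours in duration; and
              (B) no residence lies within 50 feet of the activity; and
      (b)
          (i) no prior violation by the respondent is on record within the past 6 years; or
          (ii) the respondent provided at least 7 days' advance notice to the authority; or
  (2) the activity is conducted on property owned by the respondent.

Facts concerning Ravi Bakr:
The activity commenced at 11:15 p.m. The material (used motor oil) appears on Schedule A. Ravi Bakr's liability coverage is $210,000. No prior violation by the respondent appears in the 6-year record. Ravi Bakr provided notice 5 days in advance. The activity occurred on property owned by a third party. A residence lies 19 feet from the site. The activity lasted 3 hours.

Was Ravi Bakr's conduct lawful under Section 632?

No — unlawful.

(A) start within hours — not satisfied.
(B) coverage ≥ $200,000 — satisfied.
(i) = F AND T = false.
(ii) not (Schedule A material) — fails.
(A) ≤ 4 hrs duration — satisfied.
(B) no residence in 50 ft — not satisfied.
So (iii) is not satisfied (T AND F).
(a) = F OR F OR F = false.
(i) no prior violation — met.
(ii) ≥7 days' notice — not satisfied.
(b) = T OR F = true.
So (1) is not satisfied (F AND T).
(2) own property — not satisfied.
Overall: F OR F → false.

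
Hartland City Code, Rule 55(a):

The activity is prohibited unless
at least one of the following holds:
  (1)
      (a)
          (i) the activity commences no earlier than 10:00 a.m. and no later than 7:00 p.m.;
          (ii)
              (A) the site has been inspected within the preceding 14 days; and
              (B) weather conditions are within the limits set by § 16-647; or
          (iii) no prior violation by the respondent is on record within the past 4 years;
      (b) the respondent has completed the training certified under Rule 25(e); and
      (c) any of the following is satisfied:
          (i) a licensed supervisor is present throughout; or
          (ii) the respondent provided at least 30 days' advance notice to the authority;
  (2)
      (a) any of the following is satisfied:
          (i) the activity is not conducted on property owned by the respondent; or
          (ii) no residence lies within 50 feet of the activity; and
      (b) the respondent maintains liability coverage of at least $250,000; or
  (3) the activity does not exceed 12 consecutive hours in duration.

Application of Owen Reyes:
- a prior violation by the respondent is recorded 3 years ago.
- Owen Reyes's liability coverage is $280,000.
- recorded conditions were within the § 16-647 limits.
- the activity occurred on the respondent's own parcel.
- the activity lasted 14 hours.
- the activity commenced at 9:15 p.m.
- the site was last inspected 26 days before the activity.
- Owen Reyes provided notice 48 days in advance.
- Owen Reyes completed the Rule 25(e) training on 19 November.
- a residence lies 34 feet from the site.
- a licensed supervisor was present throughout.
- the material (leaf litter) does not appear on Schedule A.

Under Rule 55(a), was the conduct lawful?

No — unlawful.

(i) start within hours — fails.
(A) site inspected — fails.
(B) weather ok — met.
(ii): F AND T → false.
(iii) no prior violation — not satisfied.
So (a) is not satisfied (F OR F OR F).
(b) training certified — met.
(i) supervisor present — holds.
(ii) ≥30 days' notice — satisfied.
(c) = T OR T = true.
(1): F AND T AND T → false.
(i) not (own property) — not met.
(ii) no residence in 50 ft — fails.
(a): F OR F → false.
(b) coverage ≥ $250,000 — holds.
(2): F AND T → false.
(3) ≤ 12 hrs duration — not met.
So Overall is not satisfied (F OR F OR F).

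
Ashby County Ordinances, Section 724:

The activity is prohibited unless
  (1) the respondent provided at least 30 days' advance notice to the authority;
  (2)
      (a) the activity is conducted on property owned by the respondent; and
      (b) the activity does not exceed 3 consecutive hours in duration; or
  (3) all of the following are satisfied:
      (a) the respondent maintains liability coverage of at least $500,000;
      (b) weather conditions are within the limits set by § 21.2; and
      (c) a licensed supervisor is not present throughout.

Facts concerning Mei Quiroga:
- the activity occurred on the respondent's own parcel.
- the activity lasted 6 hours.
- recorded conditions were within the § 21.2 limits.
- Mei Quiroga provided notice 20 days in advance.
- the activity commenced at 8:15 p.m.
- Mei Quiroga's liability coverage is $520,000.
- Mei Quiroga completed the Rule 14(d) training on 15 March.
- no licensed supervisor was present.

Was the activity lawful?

Yes — lawful.

(1) ≥30 days' notice — not satisfied.
(a) own property — satisfied.
(b) ≤ 3 hrs duration — not met.
So (2) is not satisfied (T AND F).
(a) coverage ≥ $500,000 — holds.
(b) weather ok — holds.
(c) not (supervisor present) — met.
So (3) is satisfied (T AND T AND T).
Overall: F OR F OR T → true.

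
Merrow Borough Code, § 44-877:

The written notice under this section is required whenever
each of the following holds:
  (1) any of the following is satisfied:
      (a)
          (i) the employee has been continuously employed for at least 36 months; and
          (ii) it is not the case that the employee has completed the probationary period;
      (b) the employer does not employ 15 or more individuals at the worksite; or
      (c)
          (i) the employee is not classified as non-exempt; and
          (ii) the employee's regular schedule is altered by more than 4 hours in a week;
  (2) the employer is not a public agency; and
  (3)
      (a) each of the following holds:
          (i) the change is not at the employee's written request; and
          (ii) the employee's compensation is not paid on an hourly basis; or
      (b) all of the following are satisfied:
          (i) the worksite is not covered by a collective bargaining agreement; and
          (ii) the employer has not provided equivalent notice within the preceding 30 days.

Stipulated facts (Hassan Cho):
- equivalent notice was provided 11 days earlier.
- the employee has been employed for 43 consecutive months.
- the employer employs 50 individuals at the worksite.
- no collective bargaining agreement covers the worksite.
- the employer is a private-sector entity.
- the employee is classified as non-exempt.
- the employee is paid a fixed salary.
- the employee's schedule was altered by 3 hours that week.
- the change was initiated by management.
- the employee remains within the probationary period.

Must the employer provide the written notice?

(i) tenure ≥ 36 mo. — holds.
(ii) not (past probation) — met.
(a) = T AND T = true.
(b) not (≥ 15 at site) — not satisfied.
(i) not (non-exempt) — not satisfied.
(ii) schedule shift > 4h — fails.
(c) = F AND F = false.
So (1) is satisfied (T OR F OR F).
(2) not (public agency) — holds.
(i) not employee-requested — satisfied.
(ii) not (hourly-paid) — met.
(a): T AND T → true.
(i) no CBA — holds.
(ii) no recent notice — not satisfied.
(b): T AND F → false.
(3) = T OR F = true.
So Overall is satisfied (T AND T AND T).

Yes — required.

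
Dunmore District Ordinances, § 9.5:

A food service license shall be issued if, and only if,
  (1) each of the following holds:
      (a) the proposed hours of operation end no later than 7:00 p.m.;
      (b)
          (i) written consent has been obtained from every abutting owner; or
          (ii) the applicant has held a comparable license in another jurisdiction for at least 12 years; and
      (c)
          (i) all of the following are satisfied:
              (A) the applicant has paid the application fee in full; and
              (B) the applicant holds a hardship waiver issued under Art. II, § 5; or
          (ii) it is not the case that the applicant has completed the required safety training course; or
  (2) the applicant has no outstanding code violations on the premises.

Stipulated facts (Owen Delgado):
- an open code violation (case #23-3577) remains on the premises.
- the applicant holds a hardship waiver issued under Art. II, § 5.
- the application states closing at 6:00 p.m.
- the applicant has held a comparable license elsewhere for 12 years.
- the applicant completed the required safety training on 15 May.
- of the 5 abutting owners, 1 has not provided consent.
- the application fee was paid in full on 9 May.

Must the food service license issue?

Yes — granted.

(a) closes by 7 p.m. — met.
(i) all abutters consent — fails.
(ii) prior license ≥ 12 yr — satisfied.
So (b) is satisfied (F OR T).
(A) fee paid — met.
(B) hardship waiver — met.
(i) = T AND T = true.
(ii) not (safety training) — not met.
(c) = T OR F = true.
(1): T AND T AND T → true.
(2) no code violations — fails.
Overall = T OR F = true.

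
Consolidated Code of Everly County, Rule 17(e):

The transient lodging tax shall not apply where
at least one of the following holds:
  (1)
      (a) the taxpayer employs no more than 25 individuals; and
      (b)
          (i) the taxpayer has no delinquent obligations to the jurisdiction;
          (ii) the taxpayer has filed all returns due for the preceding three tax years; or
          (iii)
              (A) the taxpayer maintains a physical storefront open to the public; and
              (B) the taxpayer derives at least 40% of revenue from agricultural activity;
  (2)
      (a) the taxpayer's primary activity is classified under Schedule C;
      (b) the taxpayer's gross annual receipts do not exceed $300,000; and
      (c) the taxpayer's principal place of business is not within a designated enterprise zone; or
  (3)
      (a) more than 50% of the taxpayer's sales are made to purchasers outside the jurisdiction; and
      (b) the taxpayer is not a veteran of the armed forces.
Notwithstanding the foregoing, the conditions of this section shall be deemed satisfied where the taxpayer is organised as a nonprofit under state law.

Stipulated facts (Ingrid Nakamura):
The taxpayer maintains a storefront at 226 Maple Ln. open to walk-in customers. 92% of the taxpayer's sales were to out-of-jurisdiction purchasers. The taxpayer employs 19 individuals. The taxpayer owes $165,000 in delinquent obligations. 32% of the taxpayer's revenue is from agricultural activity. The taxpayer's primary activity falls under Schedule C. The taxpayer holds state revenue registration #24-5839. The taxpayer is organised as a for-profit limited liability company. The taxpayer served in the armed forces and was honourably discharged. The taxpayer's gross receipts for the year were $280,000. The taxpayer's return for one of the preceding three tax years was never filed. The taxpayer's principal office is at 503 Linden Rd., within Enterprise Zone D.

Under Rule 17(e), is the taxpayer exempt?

No — not exempt.

(a) ≤ 25 employees — met.
(i) no delinquency — fails.
(ii) returns current — not satisfied.
(A) has storefront — met.
(B) ≥40% agricultural — not satisfied.
(iii) = T AND F = false.
(b) = F OR F OR F = false.
So (1) is not satisfied (T AND F).
(a) Schedule C activity — met.
(b) receipts ≤ $300,000 — met.
(c) not (in enterprise zone) — fails.
(2) = T AND T AND F = false.
(a) >50% out-of-jur. sales — satisfied.
(b) not (veteran) — not met.
So (3) is not satisfied (T AND F).
Overall: F OR F OR F → false.
Exception (nonprofit) — not satisfied.
Result: main false OR exception false → false.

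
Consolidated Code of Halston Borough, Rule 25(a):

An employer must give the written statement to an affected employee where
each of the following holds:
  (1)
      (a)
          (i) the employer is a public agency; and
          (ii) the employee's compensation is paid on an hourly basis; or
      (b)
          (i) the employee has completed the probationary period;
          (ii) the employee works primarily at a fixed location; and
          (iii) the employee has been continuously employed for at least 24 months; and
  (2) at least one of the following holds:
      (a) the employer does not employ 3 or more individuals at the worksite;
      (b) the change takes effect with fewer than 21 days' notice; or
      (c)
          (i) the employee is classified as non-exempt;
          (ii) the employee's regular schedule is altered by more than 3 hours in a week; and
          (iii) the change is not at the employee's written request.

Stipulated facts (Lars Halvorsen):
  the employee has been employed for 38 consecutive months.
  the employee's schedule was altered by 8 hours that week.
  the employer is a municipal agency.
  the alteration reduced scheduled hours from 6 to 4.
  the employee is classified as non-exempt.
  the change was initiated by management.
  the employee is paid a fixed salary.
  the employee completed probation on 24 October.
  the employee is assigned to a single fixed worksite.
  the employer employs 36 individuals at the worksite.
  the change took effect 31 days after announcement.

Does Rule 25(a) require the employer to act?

(i) public agency — satisfied.
(ii) hourly-paid — fails.
(a): T AND F → false.
(i) past probation — met.
(ii) fixed location — met.
(iii) tenure ≥ 24 mo. — satisfied.
(b): T AND T AND T → true.
(1) = F OR T = true.
(a) not (≥ 3 at site) — not satisfied.
(b) < 21 days' notice — not satisfied.
(i) non-exempt — met.
(ii) schedule shift > 3h — satisfied.
(iii) not employee-requested — satisfied.
(c) = T AND T AND T = true.
(2) = F OR F OR T = true.
Overall = T AND T = true.

Yes — required.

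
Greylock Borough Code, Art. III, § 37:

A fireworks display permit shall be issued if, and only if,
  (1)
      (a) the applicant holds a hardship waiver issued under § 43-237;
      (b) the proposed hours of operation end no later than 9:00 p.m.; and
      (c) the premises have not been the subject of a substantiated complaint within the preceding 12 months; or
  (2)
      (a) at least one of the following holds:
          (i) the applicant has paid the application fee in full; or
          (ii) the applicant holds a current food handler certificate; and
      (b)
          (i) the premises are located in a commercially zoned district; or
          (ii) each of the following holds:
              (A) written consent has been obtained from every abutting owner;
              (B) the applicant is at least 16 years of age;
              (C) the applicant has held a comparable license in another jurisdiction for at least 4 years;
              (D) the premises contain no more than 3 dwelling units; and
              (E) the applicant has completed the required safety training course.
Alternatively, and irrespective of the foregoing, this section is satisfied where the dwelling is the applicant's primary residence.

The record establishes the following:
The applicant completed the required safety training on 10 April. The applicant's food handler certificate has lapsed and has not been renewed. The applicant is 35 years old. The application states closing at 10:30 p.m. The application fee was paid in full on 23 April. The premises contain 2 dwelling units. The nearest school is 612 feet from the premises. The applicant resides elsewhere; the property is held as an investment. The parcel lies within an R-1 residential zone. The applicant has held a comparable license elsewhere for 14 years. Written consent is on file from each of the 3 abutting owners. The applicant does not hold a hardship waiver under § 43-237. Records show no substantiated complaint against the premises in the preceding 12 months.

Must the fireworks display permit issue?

Yes — granted.

(a) hardship waiver — fails.
(b) closes by 9 p.m. — not satisfied.
(c) no complaint in 12 mo. — satisfied.
So (1) is not satisfied (F AND F AND T).
(i) fee paid — satisfied.
(ii) food handler cert. — not satisfied.
So (a) is satisfied (T OR F).
(i) commercially zoned — not satisfied.
(A) all abutters consent — satisfied.
(B) age ≥ 16 — satisfied.
(C) prior license ≥ 4 yr — met.
(D) ≤ 3 units — holds.
(E) safety training — holds.
(ii): T AND T AND T AND T AND T → true.
(b): F OR T → true.
So (2) is satisfied (T AND T).
Overall: F OR T → true.
Exception (primary residence) — not satisfied.
Result: main true OR exception false → true.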